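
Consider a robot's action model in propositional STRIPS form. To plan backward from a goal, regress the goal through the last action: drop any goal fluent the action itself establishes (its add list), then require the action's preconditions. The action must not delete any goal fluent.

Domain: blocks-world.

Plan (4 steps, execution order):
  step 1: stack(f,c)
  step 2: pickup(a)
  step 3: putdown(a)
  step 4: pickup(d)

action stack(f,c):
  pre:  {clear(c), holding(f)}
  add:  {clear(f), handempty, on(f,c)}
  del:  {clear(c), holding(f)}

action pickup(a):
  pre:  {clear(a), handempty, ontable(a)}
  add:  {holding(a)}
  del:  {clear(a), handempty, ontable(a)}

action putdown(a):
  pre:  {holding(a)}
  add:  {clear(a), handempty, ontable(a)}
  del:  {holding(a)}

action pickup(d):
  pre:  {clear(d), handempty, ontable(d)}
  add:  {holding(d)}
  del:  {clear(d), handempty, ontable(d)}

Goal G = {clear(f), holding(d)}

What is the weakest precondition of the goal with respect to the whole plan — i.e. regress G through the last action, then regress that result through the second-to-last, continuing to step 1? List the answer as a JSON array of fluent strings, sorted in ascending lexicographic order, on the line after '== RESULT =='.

Regress step by step:
  through step 4 (pickup(d)): drop {holding(d)}, keep {clear(f)}, require {clear(d), handempty, ontable(d)}
    → {clear(d), clear(f), handempty, ontable(d)}
  through step 3 (putdown(a)): drop {handempty}, keep {clear(d), clear(f), ontable(d)}, require {holding(a)}
    → {clear(d), clear(f), holding(a), ontable(d)}
  through step 2 (pickup(a)): drop {holding(a)}, keep {clear(d), clear(f), ontable(d)}, require {clear(a), handempty, ontable(a)}
    → {clear(a), clear(d), clear(f), handempty, ontable(a), ontable(d)}
  through step 1 (stack(f,c)): drop {clear(f), handempty}, keep {clear(a), clear(d), ontable(a), ontable(d)}, require {clear(c), holding(f)}
    → {clear(a), clear(c), clear(d), holding(f), ontable(a), ontable(d)}

== RESULT ==
["clear(a)", "clear(c)", "clear(d)", "holding(f)", "ontable(a)", "ontable(d)"]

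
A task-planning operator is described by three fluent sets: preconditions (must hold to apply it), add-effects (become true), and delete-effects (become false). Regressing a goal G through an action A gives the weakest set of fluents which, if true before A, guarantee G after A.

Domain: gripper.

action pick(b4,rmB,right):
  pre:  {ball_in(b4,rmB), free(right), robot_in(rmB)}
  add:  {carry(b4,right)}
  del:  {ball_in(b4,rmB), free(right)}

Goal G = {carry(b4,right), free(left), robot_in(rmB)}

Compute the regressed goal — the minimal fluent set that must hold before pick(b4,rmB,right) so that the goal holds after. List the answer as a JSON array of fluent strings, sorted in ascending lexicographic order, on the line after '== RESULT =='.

Regress:
  G ∩ del = {}  (empty — regression defined)
  G \ add = {carry(b4,right), free(left), robot_in(rmB)} \ {carry(b4,right)} = {free(left), robot_in(rmB)}
  ∪ pre   = {free(left), robot_in(rmB)} ∪ {ball_in(b4,rmB), free(right), robot_in(rmB)}
          = {ball_in(b4,rmB), free(left), free(right), robot_in(rmB)}

== RESULT ==
["ball_in(b4,rmB)", "free(left)", "free(right)", "robot_in(rmB)"]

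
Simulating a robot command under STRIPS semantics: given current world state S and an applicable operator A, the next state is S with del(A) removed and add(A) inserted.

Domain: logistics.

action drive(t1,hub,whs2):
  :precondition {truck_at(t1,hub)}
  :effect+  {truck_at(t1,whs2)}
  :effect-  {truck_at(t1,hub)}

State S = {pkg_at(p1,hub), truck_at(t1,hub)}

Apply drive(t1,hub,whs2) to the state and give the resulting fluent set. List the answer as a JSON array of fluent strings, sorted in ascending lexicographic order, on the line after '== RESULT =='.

Progress:
  pre ⊆ S: {truck_at(t1,hub)} ⊆ S  — applicable
  S \ del = {pkg_at(p1,hub)}
  ∪ add   = {pkg_at(p1,hub), truck_at(t1,whs2)}

== RESULT ==
["pkg_at(p1,hub)", "truck_at(t1,whs2)"]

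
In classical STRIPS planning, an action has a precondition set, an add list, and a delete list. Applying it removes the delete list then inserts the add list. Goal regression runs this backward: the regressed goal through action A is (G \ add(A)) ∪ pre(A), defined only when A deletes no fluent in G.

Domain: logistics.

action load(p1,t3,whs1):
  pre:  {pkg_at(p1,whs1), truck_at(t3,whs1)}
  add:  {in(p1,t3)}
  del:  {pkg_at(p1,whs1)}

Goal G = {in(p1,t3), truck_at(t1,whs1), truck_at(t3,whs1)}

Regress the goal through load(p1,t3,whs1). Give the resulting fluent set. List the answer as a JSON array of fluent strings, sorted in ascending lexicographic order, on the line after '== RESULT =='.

Regress:
  G ∩ del = {}  (empty — regression defined)
  G \ add = {in(p1,t3), truck_at(t1,whs1), truck_at(t3,whs1)} \ {in(p1,t3)} = {truck_at(t1,whs1), truck_at(t3,whs1)}
  ∪ pre   = {truck_at(t1,whs1), truck_at(t3,whs1)} ∪ {pkg_at(p1,whs1), truck_at(t3,whs1)}
          = {pkg_at(p1,whs1), truck_at(t1,whs1), truck_at(t3,whs1)}

== RESULT ==
["pkg_at(p1,whs1)", "truck_at(t1,whs1)", "truck_at(t3,whs1)"]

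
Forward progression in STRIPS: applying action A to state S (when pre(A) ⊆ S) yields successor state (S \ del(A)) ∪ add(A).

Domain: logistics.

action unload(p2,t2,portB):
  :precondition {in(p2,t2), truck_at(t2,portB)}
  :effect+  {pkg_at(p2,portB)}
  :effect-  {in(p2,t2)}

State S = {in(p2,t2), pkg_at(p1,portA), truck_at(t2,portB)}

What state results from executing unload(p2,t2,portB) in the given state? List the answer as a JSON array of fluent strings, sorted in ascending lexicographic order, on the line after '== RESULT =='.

Compute (S \ del) ∪ add:
  pre ⊆ S: {in(p2,t2), truck_at(t2,portB)} ⊆ S  — applicable
  S \ del = {pkg_at(p1,portA), truck_at(t2,portB)}
  ∪ add   = {pkg_at(p1,portA), pkg_at(p2,portB), truck_at(t2,portB)}

== RESULT ==
["pkg_at(p1,portA)", "pkg_at(p2,portB)", "truck_at(t2,portB)"]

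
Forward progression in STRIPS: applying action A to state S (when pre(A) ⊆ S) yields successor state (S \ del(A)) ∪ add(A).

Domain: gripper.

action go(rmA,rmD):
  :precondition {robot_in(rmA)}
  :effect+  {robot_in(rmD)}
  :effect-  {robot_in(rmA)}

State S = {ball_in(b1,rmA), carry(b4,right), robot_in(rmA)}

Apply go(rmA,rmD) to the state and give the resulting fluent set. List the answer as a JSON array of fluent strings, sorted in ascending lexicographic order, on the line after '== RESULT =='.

Progress:
  pre ⊆ S: {robot_in(rmA)} ⊆ S  — applicable
  S \ del = {ball_in(b1,rmA), carry(b4,right)}
  ∪ add   = {ball_in(b1,rmA), carry(b4,right), robot_in(rmD)}

== RESULT ==
["ball_in(b1,rmA)", "carry(b4,right)", "robot_in(rmD)"]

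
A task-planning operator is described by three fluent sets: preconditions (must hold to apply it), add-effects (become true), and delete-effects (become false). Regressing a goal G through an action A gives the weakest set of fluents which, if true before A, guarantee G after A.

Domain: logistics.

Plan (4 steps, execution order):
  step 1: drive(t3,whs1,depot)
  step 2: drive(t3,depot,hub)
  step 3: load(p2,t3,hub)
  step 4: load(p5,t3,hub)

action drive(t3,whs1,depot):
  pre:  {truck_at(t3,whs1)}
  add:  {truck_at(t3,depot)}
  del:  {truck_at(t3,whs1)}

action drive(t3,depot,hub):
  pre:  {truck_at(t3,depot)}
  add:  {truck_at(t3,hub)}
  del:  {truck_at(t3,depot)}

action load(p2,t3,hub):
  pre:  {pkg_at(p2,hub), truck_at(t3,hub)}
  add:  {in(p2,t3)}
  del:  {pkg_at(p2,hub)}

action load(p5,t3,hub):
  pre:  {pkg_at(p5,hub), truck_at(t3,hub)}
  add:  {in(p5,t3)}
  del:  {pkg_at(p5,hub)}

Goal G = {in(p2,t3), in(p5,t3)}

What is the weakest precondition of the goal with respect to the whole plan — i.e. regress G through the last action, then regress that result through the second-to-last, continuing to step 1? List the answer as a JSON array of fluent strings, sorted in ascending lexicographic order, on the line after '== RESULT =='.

Regress step by step:
  through step 4 (load(p5,t3,hub)): drop {in(p5,t3)}, keep {in(p2,t3)}, require {pkg_at(p5,hub), truck_at(t3,hub)}
    → {in(p2,t3), pkg_at(p5,hub), truck_at(t3,hub)}
  through step 3 (load(p2,t3,hub)): drop {in(p2,t3)}, keep {pkg_at(p5,hub), truck_at(t3,hub)}, require {pkg_at(p2,hub), truck_at(t3,hub)}
    → {pkg_at(p2,hub), pkg_at(p5,hub), truck_at(t3,hub)}
  through step 2 (drive(t3,depot,hub)): drop {truck_at(t3,hub)}, keep {pkg_at(p2,hub), pkg_at(p5,hub)}, require {truck_at(t3,depot)}
    → {pkg_at(p2,hub), pkg_at(p5,hub), truck_at(t3,depot)}
  through step 1 (drive(t3,whs1,depot)): drop {truck_at(t3,depot)}, keep {pkg_at(p2,hub), pkg_at(p5,hub)}, require {truck_at(t3,whs1)}
    → {pkg_at(p2,hub), pkg_at(p5,hub), truck_at(t3,whs1)}

== RESULT ==
["pkg_at(p2,hub)", "pkg_at(p5,hub)", "truck_at(t3,whs1)"]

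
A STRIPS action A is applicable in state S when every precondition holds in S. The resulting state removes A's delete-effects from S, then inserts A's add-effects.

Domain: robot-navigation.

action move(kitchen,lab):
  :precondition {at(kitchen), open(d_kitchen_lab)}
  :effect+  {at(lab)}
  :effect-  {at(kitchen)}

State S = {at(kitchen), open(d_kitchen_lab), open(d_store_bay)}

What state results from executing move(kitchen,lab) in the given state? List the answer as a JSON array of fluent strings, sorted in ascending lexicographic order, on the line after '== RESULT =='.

Compute (S \ del) ∪ add:
  pre ⊆ S: {at(kitchen), open(d_kitchen_lab)} ⊆ S  — applicable
  S \ del = {open(d_kitchen_lab), open(d_store_bay)}
  ∪ add   = {at(lab), open(d_kitchen_lab), open(d_store_bay)}

== RESULT ==
["at(lab)", "open(d_kitchen_lab)", "open(d_store_bay)"]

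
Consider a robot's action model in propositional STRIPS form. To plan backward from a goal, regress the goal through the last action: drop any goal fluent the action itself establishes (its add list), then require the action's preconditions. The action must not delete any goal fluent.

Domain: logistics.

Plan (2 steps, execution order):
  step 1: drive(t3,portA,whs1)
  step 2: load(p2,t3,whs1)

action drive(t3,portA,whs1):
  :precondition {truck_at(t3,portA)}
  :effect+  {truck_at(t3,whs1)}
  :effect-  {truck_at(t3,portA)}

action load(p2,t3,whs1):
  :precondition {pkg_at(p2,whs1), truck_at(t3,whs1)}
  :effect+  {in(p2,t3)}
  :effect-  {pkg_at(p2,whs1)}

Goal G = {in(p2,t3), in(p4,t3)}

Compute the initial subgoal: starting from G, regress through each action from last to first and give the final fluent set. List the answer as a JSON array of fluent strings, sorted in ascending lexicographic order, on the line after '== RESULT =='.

Work backward from the goal:
  through step 2 (load(p2,t3,whs1)): drop {in(p2,t3)}, keep {in(p4,t3)}, require {pkg_at(p2,whs1), truck_at(t3,whs1)}
    → {in(p4,t3), pkg_at(p2,whs1), truck_at(t3,whs1)}
  through step 1 (drive(t3,portA,whs1)): drop {truck_at(t3,whs1)}, keep {in(p4,t3), pkg_at(p2,whs1)}, require {truck_at(t3,portA)}
    → {in(p4,t3), pkg_at(p2,whs1), truck_at(t3,portA)}

== RESULT ==
["in(p4,t3)", "pkg_at(p2,whs1)", "truck_at(t3,portA)"]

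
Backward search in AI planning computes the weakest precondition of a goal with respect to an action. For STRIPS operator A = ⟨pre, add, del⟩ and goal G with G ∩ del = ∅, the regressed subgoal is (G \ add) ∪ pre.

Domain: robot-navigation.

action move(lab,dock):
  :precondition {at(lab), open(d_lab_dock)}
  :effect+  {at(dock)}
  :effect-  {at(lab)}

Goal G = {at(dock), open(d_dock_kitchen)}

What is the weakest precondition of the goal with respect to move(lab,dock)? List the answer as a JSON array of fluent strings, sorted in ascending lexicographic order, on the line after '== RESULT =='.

Compute (G \ add) ∪ pre:
  G ∩ del = {}  (empty — regression defined)
  G \ add = {at(dock), open(d_dock_kitchen)} \ {at(dock)} = {open(d_dock_kitchen)}
  ∪ pre   = {open(d_dock_kitchen)} ∪ {at(lab), open(d_lab_dock)}
          = {at(lab), open(d_dock_kitchen), open(d_lab_dock)}

== RESULT ==
["at(lab)", "open(d_dock_kitchen)", "open(d_lab_dock)"]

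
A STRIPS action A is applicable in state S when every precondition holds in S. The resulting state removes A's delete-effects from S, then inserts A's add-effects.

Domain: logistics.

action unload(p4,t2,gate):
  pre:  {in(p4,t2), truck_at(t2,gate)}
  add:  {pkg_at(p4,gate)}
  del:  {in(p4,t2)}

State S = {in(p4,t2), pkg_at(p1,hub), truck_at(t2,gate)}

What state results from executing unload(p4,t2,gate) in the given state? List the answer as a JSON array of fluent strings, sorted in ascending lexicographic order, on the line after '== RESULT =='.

Progress:
  pre ⊆ S: {in(p4,t2), truck_at(t2,gate)} ⊆ S  — applicable
  S \ del = {pkg_at(p1,hub), truck_at(t2,gate)}
  ∪ add   = {pkg_at(p1,hub), pkg_at(p4,gate), truck_at(t2,gate)}

== RESULT ==
["pkg_at(p1,hub)", "pkg_at(p4,gate)", "truck_at(t2,gate)"]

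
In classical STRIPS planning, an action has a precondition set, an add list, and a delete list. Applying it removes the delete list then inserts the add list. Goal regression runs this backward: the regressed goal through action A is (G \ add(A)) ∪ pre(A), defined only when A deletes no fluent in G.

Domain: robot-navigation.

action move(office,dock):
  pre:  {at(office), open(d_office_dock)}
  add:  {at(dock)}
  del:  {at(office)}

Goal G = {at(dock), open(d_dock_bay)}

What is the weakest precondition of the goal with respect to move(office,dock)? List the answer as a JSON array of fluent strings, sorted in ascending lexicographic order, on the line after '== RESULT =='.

Compute (G \ add) ∪ pre:
  G ∩ del = {}  (empty — regression defined)
  G \ add = {at(dock), open(d_dock_bay)} \ {at(dock)} = {open(d_dock_bay)}
  ∪ pre   = {open(d_dock_bay)} ∪ {at(office), open(d_office_dock)}
          = {at(office), open(d_dock_bay), open(d_office_dock)}

== RESULT ==
["at(office)", "open(d_dock_bay)", "open(d_office_dock)"]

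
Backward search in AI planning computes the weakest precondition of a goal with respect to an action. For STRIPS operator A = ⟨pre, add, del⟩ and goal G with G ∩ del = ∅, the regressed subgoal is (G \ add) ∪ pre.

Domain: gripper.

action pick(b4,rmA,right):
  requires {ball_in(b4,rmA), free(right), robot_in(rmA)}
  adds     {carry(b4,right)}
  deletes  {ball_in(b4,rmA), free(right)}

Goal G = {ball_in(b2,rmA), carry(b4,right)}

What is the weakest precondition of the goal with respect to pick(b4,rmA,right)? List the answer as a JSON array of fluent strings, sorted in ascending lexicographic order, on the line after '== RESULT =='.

Compute (G \ add) ∪ pre:
  G ∩ del = {}  (empty — regression defined)
  G \ add = {ball_in(b2,rmA), carry(b4,right)} \ {carry(b4,right)} = {ball_in(b2,rmA)}
  ∪ pre   = {ball_in(b2,rmA)} ∪ {ball_in(b4,rmA), free(right), robot_in(rmA)}
          = {ball_in(b2,rmA), ball_in(b4,rmA), free(right), robot_in(rmA)}

== RESULT ==
["ball_in(b2,rmA)", "ball_in(b4,rmA)", "free(right)", "robot_in(rmA)"]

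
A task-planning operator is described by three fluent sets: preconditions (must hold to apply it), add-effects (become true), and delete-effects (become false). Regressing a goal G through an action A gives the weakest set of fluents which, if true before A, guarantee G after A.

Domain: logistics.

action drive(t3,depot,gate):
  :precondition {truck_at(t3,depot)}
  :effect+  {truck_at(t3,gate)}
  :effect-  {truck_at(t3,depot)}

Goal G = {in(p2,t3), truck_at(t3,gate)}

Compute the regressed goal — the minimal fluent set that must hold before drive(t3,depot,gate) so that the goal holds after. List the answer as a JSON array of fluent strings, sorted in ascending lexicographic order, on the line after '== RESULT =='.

Compute (G \ add) ∪ pre:
  G ∩ del = {}  (empty — regression defined)
  G \ add = {in(p2,t3), truck_at(t3,gate)} \ {truck_at(t3,gate)} = {in(p2,t3)}
  ∪ pre   = {in(p2,t3)} ∪ {truck_at(t3,depot)}
          = {in(p2,t3), truck_at(t3,depot)}

== RESULT ==
["in(p2,t3)", "truck_at(t3,depot)"]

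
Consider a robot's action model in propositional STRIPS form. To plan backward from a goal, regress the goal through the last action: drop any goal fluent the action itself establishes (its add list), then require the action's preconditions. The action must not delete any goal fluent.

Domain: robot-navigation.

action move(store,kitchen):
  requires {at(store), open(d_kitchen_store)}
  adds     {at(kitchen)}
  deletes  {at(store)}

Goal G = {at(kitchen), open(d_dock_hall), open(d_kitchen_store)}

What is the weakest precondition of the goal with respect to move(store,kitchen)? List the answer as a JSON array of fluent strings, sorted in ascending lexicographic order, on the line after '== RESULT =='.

Regress:
  G ∩ del = {}  (empty — regression defined)
  G \ add = {at(kitchen), open(d_dock_hall), open(d_kitchen_store)} \ {at(kitchen)} = {open(d_dock_hall), open(d_kitchen_store)}
  ∪ pre   = {open(d_dock_hall), open(d_kitchen_store)} ∪ {at(store), open(d_kitchen_store)}
          = {at(store), open(d_dock_hall), open(d_kitchen_store)}

== RESULT ==
["at(store)", "open(d_dock_hall)", "open(d_kitchen_store)"]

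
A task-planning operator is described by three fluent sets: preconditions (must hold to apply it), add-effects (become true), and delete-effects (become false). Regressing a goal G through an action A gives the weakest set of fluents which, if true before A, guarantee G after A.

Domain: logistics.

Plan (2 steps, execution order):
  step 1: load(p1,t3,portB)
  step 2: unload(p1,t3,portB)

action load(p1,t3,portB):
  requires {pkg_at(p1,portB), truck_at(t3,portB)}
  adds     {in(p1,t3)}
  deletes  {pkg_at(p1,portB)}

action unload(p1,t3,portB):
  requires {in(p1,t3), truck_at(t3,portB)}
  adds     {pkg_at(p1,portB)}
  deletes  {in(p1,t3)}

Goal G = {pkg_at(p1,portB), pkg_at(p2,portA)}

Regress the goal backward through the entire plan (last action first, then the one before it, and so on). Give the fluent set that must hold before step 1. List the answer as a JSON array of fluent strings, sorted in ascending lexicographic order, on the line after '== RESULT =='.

Work backward from the goal:
  through step 2 (unload(p1,t3,portB)): drop {pkg_at(p1,portB)}, keep {pkg_at(p2,portA)}, require {in(p1,t3), truck_at(t3,portB)}
    → {in(p1,t3), pkg_at(p2,portA), truck_at(t3,portB)}
  through step 1 (load(p1,t3,portB)): drop {in(p1,t3)}, keep {pkg_at(p2,portA), truck_at(t3,portB)}, require {pkg_at(p1,portB), truck_at(t3,portB)}
    → {pkg_at(p1,portB), pkg_at(p2,portA), truck_at(t3,portB)}

== RESULT ==
["pkg_at(p1,portB)", "pkg_at(p2,portA)", "truck_at(t3,portB)"]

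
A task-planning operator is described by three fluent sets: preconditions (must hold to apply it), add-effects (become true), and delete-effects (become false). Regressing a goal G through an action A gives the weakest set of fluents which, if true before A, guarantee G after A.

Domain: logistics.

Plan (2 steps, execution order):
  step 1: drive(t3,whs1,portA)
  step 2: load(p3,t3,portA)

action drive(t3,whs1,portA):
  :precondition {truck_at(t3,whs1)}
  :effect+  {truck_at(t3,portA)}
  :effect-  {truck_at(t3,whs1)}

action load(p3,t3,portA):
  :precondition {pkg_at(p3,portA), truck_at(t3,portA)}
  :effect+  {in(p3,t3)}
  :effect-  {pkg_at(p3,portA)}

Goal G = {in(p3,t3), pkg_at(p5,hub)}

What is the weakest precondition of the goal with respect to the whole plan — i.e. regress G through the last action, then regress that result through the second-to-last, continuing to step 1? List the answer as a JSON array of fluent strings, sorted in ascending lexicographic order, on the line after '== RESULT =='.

Regress step by step:
  through step 2 (load(p3,t3,portA)): drop {in(p3,t3)}, keep {pkg_at(p5,hub)}, require {pkg_at(p3,portA), truck_at(t3,portA)}
    → {pkg_at(p3,portA), pkg_at(p5,hub), truck_at(t3,portA)}
  through step 1 (drive(t3,whs1,portA)): drop {truck_at(t3,portA)}, keep {pkg_at(p3,portA), pkg_at(p5,hub)}, require {truck_at(t3,whs1)}
    → {pkg_at(p3,portA), pkg_at(p5,hub), truck_at(t3,whs1)}

== RESULT ==
["pkg_at(p3,portA)", "pkg_at(p5,hub)", "truck_at(t3,whs1)"]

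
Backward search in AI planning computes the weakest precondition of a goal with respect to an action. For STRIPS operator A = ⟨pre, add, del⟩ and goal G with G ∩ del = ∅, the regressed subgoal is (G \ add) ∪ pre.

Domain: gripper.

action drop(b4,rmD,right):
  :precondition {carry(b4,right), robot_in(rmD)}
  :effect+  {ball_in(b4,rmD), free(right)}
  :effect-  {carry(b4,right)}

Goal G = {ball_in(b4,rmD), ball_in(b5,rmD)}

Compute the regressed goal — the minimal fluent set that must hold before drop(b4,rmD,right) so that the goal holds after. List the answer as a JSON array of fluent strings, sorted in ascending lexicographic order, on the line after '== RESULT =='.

Regress:
  G ∩ del = {}  (empty — regression defined)
  G \ add = {ball_in(b4,rmD), ball_in(b5,rmD)} \ {ball_in(b4,rmD), free(right)} = {ball_in(b5,rmD)}
  ∪ pre   = {ball_in(b5,rmD)} ∪ {carry(b4,right), robot_in(rmD)}
          = {ball_in(b5,rmD), carry(b4,right), robot_in(rmD)}

== RESULT ==
["ball_in(b5,rmD)", "carry(b4,right)", "robot_in(rmD)"]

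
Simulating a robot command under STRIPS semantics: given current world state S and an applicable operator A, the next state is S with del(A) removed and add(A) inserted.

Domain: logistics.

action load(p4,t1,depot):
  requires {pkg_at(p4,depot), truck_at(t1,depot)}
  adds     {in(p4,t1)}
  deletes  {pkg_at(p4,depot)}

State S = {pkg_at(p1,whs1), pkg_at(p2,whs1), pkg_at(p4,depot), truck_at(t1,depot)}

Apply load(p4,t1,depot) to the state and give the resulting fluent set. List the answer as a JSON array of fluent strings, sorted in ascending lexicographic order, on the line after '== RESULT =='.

Compute (S \ del) ∪ add:
  pre ⊆ S: {pkg_at(p4,depot), truck_at(t1,depot)} ⊆ S  — applicable
  S \ del = {pkg_at(p1,whs1), pkg_at(p2,whs1), truck_at(t1,depot)}
  ∪ add   = {in(p4,t1), pkg_at(p1,whs1), pkg_at(p2,whs1), truck_at(t1,depot)}

== RESULT ==
["in(p4,t1)", "pkg_at(p1,whs1)", "pkg_at(p2,whs1)", "truck_at(t1,depot)"]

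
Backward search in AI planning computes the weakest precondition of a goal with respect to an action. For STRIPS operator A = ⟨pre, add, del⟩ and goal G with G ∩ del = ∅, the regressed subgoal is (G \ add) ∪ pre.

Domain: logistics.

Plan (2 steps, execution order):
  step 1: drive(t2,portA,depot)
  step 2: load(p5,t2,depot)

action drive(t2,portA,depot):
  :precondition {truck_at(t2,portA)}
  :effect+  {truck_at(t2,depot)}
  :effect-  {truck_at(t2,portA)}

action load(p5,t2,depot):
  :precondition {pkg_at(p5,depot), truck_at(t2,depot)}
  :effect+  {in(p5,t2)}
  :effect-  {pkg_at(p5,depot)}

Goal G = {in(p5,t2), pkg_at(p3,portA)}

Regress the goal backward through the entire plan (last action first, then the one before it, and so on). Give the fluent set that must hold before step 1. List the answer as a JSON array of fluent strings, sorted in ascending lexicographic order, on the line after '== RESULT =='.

Regress step by step:
  through step 2 (load(p5,t2,depot)): drop {in(p5,t2)}, keep {pkg_at(p3,portA)}, require {pkg_at(p5,depot), truck_at(t2,depot)}
    → {pkg_at(p3,portA), pkg_at(p5,depot), truck_at(t2,depot)}
  through step 1 (drive(t2,portA,depot)): drop {truck_at(t2,depot)}, keep {pkg_at(p3,portA), pkg_at(p5,depot)}, require {truck_at(t2,portA)}
    → {pkg_at(p3,portA), pkg_at(p5,depot), truck_at(t2,portA)}

== RESULT ==
["pkg_at(p3,portA)", "pkg_at(p5,depot)", "truck_at(t2,portA)"]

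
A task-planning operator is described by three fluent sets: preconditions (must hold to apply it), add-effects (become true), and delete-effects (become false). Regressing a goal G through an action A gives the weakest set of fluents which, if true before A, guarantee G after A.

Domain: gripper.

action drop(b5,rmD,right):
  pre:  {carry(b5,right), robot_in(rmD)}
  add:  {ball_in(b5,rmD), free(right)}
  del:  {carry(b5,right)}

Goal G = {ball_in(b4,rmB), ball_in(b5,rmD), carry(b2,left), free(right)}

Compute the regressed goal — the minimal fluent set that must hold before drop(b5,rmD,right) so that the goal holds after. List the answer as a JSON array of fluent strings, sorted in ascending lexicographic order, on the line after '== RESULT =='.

Regress:
  G ∩ del = {}  (empty — regression defined)
  G \ add = {ball_in(b4,rmB), ball_in(b5,rmD), carry(b2,left), free(right)} \ {ball_in(b5,rmD), free(right)} = {ball_in(b4,rmB), carry(b2,left)}
  ∪ pre   = {ball_in(b4,rmB), carry(b2,left)} ∪ {carry(b5,right), robot_in(rmD)}
          = {ball_in(b4,rmB), carry(b2,left), carry(b5,right), robot_in(rmD)}

== RESULT ==
["ball_in(b4,rmB)", "carry(b2,left)", "carry(b5,right)", "robot_in(rmD)"]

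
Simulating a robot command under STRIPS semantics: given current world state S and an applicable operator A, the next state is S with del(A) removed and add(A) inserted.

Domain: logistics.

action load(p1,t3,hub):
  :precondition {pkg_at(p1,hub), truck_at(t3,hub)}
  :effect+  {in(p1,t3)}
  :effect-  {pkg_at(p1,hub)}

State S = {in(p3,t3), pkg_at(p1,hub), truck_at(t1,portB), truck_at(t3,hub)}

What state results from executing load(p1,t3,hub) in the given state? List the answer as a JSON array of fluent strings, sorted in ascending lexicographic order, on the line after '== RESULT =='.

Compute (S \ del) ∪ add:
  pre ⊆ S: {pkg_at(p1,hub), truck_at(t3,hub)} ⊆ S  — applicable
  S \ del = {in(p3,t3), truck_at(t1,portB), truck_at(t3,hub)}
  ∪ add   = {in(p1,t3), in(p3,t3), truck_at(t1,portB), truck_at(t3,hub)}

== RESULT ==
["in(p1,t3)", "in(p3,t3)", "truck_at(t1,portB)", "truck_at(t3,hub)"]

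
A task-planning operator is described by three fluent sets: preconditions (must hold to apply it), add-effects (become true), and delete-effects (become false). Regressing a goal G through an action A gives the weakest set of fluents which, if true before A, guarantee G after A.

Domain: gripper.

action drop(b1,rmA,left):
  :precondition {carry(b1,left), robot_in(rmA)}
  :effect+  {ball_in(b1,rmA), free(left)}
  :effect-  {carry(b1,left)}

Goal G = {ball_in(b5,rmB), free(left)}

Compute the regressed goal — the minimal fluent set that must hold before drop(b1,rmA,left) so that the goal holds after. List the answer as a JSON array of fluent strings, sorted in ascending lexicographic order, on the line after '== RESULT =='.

Regress:
  G ∩ del = {}  (empty — regression defined)
  G \ add = {ball_in(b5,rmB), free(left)} \ {ball_in(b1,rmA), free(left)} = {ball_in(b5,rmB)}
  ∪ pre   = {ball_in(b5,rmB)} ∪ {carry(b1,left), robot_in(rmA)}
          = {ball_in(b5,rmB), carry(b1,left), robot_in(rmA)}

== RESULT ==
["ball_in(b5,rmB)", "carry(b1,left)", "robot_in(rmA)"]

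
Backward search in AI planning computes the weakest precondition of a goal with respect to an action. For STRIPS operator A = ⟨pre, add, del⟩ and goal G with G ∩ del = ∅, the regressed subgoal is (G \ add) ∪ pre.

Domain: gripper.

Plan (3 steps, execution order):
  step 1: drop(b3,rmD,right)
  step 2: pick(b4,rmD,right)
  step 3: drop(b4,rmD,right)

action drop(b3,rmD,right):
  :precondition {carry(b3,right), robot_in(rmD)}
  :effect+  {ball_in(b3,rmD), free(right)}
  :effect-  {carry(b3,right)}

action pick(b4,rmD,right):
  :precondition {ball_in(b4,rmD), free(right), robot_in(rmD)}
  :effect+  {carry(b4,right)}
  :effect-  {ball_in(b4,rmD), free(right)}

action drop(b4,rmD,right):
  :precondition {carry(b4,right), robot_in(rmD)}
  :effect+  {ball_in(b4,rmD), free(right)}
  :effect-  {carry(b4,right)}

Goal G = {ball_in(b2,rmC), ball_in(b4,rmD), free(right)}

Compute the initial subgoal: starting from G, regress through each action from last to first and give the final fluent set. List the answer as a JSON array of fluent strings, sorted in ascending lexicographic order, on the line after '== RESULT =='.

Work backward from the goal:
  through step 3 (drop(b4,rmD,right)): drop {ball_in(b4,rmD), free(right)}, keep {ball_in(b2,rmC)}, require {carry(b4,right), robot_in(rmD)}
    → {ball_in(b2,rmC), carry(b4,right), robot_in(rmD)}
  through step 2 (pick(b4,rmD,right)): drop {carry(b4,right)}, keep {ball_in(b2,rmC), robot_in(rmD)}, require {ball_in(b4,rmD), free(right), robot_in(rmD)}
    → {ball_in(b2,rmC), ball_in(b4,rmD), free(right), robot_in(rmD)}
  through step 1 (drop(b3,rmD,right)): drop {free(right)}, keep {ball_in(b2,rmC), ball_in(b4,rmD), robot_in(rmD)}, require {carry(b3,right), robot_in(rmD)}
    → {ball_in(b2,rmC), ball_in(b4,rmD), carry(b3,right), robot_in(rmD)}

== RESULT ==
["ball_in(b2,rmC)", "ball_in(b4,rmD)", "carry(b3,right)", "robot_in(rmD)"]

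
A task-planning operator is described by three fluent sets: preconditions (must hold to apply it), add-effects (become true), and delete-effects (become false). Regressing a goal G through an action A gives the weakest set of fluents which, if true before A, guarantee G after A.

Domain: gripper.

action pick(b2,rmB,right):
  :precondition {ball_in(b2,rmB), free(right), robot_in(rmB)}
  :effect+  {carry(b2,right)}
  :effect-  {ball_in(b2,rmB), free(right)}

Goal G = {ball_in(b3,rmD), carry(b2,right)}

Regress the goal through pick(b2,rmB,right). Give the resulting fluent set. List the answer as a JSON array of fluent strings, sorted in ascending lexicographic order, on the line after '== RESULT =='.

Compute (G \ add) ∪ pre:
  G ∩ del = {}  (empty — regression defined)
  G \ add = {ball_in(b3,rmD), carry(b2,right)} \ {carry(b2,right)} = {ball_in(b3,rmD)}
  ∪ pre   = {ball_in(b3,rmD)} ∪ {ball_in(b2,rmB), free(right), robot_in(rmB)}
          = {ball_in(b2,rmB), ball_in(b3,rmD), free(right), robot_in(rmB)}

== RESULT ==
["ball_in(b2,rmB)", "ball_in(b3,rmD)", "free(right)", "robot_in(rmB)"]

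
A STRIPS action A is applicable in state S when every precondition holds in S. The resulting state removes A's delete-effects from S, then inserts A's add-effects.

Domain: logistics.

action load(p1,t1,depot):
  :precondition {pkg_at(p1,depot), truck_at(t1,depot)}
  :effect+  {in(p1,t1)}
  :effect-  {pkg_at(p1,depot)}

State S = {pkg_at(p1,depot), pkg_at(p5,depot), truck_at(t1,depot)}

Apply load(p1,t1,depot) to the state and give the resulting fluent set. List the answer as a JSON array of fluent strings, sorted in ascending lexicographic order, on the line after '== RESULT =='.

Compute (S \ del) ∪ add:
  pre ⊆ S: {pkg_at(p1,depot), truck_at(t1,depot)} ⊆ S  — applicable
  S \ del = {pkg_at(p5,depot), truck_at(t1,depot)}
  ∪ add   = {in(p1,t1), pkg_at(p5,depot), truck_at(t1,depot)}

== RESULT ==
["in(p1,t1)", "pkg_at(p5,depot)", "truck_at(t1,depot)"]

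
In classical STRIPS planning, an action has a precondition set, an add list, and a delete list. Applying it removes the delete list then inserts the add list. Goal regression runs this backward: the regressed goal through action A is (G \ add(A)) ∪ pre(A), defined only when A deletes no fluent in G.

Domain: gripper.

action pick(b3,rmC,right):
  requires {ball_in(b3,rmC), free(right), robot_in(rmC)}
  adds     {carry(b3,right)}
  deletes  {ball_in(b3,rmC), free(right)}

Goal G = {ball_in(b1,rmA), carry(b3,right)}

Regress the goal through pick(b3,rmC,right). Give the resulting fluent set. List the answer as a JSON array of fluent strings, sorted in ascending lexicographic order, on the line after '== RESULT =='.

Regress:
  G ∩ del = {}  (empty — regression defined)
  G \ add = {ball_in(b1,rmA), carry(b3,right)} \ {carry(b3,right)} = {ball_in(b1,rmA)}
  ∪ pre   = {ball_in(b1,rmA)} ∪ {ball_in(b3,rmC), free(right), robot_in(rmC)}
          = {ball_in(b1,rmA), ball_in(b3,rmC), free(right), robot_in(rmC)}

== RESULT ==
["ball_in(b1,rmA)", "ball_in(b3,rmC)", "free(right)", "robot_in(rmC)"]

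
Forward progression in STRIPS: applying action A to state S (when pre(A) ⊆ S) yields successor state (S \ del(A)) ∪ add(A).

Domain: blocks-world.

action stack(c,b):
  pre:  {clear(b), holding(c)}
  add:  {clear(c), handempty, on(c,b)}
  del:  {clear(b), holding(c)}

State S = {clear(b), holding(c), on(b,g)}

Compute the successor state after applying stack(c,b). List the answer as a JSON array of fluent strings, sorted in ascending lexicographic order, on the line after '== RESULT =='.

Compute (S \ del) ∪ add:
  pre ⊆ S: {clear(b), holding(c)} ⊆ S  — applicable
  S \ del = {on(b,g)}
  ∪ add   = {clear(c), handempty, on(b,g), on(c,b)}

== RESULT ==
["clear(c)", "handempty", "on(b,g)", "on(c,b)"]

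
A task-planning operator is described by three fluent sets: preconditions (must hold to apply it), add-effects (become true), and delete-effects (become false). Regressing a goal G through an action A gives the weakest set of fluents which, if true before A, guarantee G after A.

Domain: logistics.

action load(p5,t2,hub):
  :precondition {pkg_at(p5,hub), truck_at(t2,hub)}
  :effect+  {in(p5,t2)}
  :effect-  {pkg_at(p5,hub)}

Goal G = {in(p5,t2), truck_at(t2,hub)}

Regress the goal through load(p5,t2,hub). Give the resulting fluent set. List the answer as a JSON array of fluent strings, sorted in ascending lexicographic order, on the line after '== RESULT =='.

Regress:
  G ∩ del = {}  (empty — regression defined)
  G \ add = {in(p5,t2), truck_at(t2,hub)} \ {in(p5,t2)} = {truck_at(t2,hub)}
  ∪ pre   = {truck_at(t2,hub)} ∪ {pkg_at(p5,hub), truck_at(t2,hub)}
          = {pkg_at(p5,hub), truck_at(t2,hub)}

== RESULT ==
["pkg_at(p5,hub)", "truck_at(t2,hub)"]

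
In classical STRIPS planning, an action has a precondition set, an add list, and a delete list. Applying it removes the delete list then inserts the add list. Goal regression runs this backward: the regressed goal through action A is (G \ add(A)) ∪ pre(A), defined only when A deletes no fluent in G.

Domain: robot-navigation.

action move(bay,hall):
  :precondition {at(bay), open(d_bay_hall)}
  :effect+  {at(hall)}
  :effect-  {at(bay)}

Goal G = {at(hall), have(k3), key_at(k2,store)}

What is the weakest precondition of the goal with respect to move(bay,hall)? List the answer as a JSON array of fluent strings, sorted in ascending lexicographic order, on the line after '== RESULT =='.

Compute (G \ add) ∪ pre:
  G ∩ del = {}  (empty — regression defined)
  G \ add = {at(hall), have(k3), key_at(k2,store)} \ {at(hall)} = {have(k3), key_at(k2,store)}
  ∪ pre   = {have(k3), key_at(k2,store)} ∪ {at(bay), open(d_bay_hall)}
          = {at(bay), have(k3), key_at(k2,store), open(d_bay_hall)}

== RESULT ==
["at(bay)", "have(k3)", "key_at(k2,store)", "open(d_bay_hall)"]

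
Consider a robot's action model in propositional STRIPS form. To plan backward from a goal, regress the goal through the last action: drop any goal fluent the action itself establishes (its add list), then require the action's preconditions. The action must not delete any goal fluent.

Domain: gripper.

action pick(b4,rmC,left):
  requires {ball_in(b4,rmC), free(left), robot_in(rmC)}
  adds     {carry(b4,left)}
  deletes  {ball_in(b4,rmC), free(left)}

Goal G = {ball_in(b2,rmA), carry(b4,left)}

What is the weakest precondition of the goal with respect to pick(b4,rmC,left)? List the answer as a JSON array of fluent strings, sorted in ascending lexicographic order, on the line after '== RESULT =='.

Regress:
  G ∩ del = {}  (empty — regression defined)
  G \ add = {ball_in(b2,rmA), carry(b4,left)} \ {carry(b4,left)} = {ball_in(b2,rmA)}
  ∪ pre   = {ball_in(b2,rmA)} ∪ {ball_in(b4,rmC), free(left), robot_in(rmC)}
          = {ball_in(b2,rmA), ball_in(b4,rmC), free(left), robot_in(rmC)}

== RESULT ==
["ball_in(b2,rmA)", "ball_in(b4,rmC)", "free(left)", "robot_in(rmC)"]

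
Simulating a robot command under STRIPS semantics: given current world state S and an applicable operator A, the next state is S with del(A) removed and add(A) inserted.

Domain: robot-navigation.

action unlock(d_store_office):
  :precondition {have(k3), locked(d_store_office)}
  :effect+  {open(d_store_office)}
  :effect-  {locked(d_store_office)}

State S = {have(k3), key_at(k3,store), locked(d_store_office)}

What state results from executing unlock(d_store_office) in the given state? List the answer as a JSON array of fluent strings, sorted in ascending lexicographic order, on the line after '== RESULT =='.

Progress:
  pre ⊆ S: {have(k3), locked(d_store_office)} ⊆ S  — applicable
  S \ del = {have(k3), key_at(k3,store)}
  ∪ add   = {have(k3), key_at(k3,store), open(d_store_office)}

== RESULT ==
["have(k3)", "key_at(k3,store)", "open(d_store_office)"]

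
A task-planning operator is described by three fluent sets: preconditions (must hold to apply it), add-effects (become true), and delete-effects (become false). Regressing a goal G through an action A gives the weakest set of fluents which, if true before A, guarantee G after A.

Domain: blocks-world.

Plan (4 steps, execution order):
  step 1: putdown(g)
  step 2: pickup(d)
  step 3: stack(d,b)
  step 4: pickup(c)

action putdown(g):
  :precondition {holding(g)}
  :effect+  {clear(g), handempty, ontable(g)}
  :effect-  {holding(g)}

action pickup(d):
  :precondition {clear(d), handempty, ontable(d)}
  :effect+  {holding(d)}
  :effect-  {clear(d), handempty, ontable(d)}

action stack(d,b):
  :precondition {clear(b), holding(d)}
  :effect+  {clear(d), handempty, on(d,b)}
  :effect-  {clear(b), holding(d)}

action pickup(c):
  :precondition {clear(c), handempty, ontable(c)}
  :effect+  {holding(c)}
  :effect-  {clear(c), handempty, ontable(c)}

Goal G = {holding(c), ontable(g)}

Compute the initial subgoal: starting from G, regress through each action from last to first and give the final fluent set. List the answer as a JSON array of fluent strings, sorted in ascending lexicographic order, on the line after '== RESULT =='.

Regress step by step:
  through step 4 (pickup(c)): drop {holding(c)}, keep {ontable(g)}, require {clear(c), handempty, ontable(c)}
    → {clear(c), handempty, ontable(c), ontable(g)}
  through step 3 (stack(d,b)): drop {handempty}, keep {clear(c), ontable(c), ontable(g)}, require {clear(b), holding(d)}
    → {clear(b), clear(c), holding(d), ontable(c), ontable(g)}
  through step 2 (pickup(d)): drop {holding(d)}, keep {clear(b), clear(c), ontable(c), ontable(g)}, require {clear(d), handempty, ontable(d)}
    → {clear(b), clear(c), clear(d), handempty, ontable(c), ontable(d), ontable(g)}
  through step 1 (putdown(g)): drop {handempty, ontable(g)}, keep {clear(b), clear(c), clear(d), ontable(c), ontable(d)}, require {holding(g)}
    → {clear(b), clear(c), clear(d), holding(g), ontable(c), ontable(d)}

== RESULT ==
["clear(b)", "clear(c)", "clear(d)", "holding(g)", "ontable(c)", "ontable(d)"]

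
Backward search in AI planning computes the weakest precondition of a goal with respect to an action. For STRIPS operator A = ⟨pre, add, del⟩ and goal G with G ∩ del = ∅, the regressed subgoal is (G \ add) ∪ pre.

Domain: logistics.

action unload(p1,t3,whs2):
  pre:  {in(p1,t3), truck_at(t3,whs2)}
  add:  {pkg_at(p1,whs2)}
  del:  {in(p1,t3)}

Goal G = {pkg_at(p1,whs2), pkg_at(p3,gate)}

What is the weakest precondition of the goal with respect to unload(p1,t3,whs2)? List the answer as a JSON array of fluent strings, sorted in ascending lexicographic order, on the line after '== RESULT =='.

Regress:
  G ∩ del = {}  (empty — regression defined)
  G \ add = {pkg_at(p1,whs2), pkg_at(p3,gate)} \ {pkg_at(p1,whs2)} = {pkg_at(p3,gate)}
  ∪ pre   = {pkg_at(p3,gate)} ∪ {in(p1,t3), truck_at(t3,whs2)}
          = {in(p1,t3), pkg_at(p3,gate), truck_at(t3,whs2)}

== RESULT ==
["in(p1,t3)", "pkg_at(p3,gate)", "truck_at(t3,whs2)"]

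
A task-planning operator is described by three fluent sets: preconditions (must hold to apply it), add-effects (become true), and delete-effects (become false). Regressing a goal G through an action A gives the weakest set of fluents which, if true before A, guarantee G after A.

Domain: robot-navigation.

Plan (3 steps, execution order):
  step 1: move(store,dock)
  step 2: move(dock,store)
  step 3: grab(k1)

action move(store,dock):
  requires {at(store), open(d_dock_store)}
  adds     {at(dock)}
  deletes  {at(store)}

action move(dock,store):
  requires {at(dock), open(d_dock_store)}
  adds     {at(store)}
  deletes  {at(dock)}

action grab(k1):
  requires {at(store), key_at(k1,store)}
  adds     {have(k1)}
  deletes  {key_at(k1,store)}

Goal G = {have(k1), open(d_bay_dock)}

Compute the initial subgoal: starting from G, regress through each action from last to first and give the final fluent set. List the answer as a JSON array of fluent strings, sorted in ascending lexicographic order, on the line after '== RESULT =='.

Work backward from the goal:
  through step 3 (grab(k1)): drop {have(k1)}, keep {open(d_bay_dock)}, require {at(store), key_at(k1,store)}
    → {at(store), key_at(k1,store), open(d_bay_dock)}
  through step 2 (move(dock,store)): drop {at(store)}, keep {key_at(k1,store), open(d_bay_dock)}, require {at(dock), open(d_dock_store)}
    → {at(dock), key_at(k1,store), open(d_bay_dock), open(d_dock_store)}
  through step 1 (move(store,dock)): drop {at(dock)}, keep {key_at(k1,store), open(d_bay_dock), open(d_dock_store)}, require {at(store), open(d_dock_store)}
    → {at(store), key_at(k1,store), open(d_bay_dock), open(d_dock_store)}

== RESULT ==
["at(store)", "key_at(k1,store)", "open(d_bay_dock)", "open(d_dock_store)"]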